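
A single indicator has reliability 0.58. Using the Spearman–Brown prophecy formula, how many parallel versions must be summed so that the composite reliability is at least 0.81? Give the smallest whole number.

k ≥ ρ*(1−ρ₁)/(ρ₁(1−ρ*)) = 0.81·0.42 / (0.58·0.19) = 3.087.
Smallest integer k = 4.

4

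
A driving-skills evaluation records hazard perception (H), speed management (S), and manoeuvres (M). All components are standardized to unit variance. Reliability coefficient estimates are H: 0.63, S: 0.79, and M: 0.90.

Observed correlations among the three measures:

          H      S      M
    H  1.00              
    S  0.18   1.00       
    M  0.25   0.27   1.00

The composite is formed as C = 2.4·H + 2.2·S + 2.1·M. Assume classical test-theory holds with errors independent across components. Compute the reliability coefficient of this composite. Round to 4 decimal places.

0.8363

Var(C) = 2.4² + 2.2² + 2.1² + 2·[5.28·0.18 + 5.04·0.25 + 4.62·0.27] = 15.01 + 6.9156 = 21.9256.
Because errors are independent across components, Cov(Tᵢ,Tⱼ) = Cov(Xᵢ,Xⱼ); the off-diagonal part of the true-score variance is the same as above.
True-score variance = [2.4²·0.63 + 2.2²·0.79 + 2.1²·0.90] + 6.9156 = 11.4214 + 6.9156 = 18.337.
Reliability = 18.337 / 21.9256 = 0.8363.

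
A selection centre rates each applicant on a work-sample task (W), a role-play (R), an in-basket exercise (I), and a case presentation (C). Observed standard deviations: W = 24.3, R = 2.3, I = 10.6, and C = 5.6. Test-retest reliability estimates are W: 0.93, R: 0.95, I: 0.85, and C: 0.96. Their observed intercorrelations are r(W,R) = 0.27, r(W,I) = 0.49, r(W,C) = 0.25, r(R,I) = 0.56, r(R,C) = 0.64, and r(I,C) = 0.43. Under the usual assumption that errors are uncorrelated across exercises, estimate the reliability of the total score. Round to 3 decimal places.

0.950

Var(W+R+I+C) = 24.3² + 2.3² + 10.6² + 5.6² + 2·[24.3·2.3·0.27 + 24.3·10.6·0.49 + 24.3·5.6·0.25 + 2.3·10.6·0.56 + 2.3·5.6·0.64 + 10.6·5.6·0.43] = 739.5 + 445.491 = 1184.99.
With uncorrelated errors the cross-covariances are all true-score covariance, so they carry over unchanged; only the diagonal terms shrink to ρᵢσᵢ².
True-score variance = [24.3²·0.93 + 2.3²·0.95 + 10.6²·0.85 + 5.6²·0.96] + 445.491 = 679.793 + 445.491 = 1125.28.
Reliability = 1125.28 / 1184.99 = 0.950.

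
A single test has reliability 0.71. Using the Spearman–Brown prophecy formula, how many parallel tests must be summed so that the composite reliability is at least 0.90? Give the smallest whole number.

k ≥ ρ*(1−ρ₁)/(ρ₁(1−ρ*)) = 0.90·0.29 / (0.71·0.10) = 3.676.
Smallest integer k = 4.

4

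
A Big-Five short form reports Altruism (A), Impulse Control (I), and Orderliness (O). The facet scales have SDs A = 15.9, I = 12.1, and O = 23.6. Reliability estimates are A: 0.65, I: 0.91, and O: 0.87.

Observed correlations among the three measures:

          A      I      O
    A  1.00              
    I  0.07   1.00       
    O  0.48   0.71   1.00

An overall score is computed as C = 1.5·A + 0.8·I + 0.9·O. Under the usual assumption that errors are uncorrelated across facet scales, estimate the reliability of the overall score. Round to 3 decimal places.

Var(C) = 1.5²·15.9² + 0.8²·12.1² + 0.9²·23.6² + 2·[1.2·15.9·12.1·0.07 + 1.35·15.9·23.6·0.48 + 0.72·12.1·23.6·0.71] = 1113.66 + 810.589 = 1924.25.
Because errors are independent across components, Cov(Tᵢ,Tⱼ) = Cov(Xᵢ,Xⱼ); the off-diagonal part of the true-score variance is the same as above.
True-score variance = [1.5²·15.9²·0.65 + 0.8²·12.1²·0.91 + 0.9²·23.6²·0.87] + 810.589 = 847.494 + 810.589 = 1658.08.
Reliability = 1658.08 / 1924.25 = 0.862.

0.862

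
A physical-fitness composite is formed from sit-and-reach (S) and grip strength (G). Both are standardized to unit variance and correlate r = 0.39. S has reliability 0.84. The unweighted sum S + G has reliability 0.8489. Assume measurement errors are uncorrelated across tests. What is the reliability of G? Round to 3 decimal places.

Var(S+G) = 2 + 2·0.39 = 2.780.
True-score variance = ρ_S + ρ_G + 2·0.39, so 0.8489 = (0.84 + ρ_G + 0.78) / 2.780.
ρ_G = 0.8489·2.780 − 0.84 − 0.78 = 0.740.

0.740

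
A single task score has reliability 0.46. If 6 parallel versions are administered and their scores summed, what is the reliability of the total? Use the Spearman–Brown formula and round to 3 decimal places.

0.836

ρ_k = kρ / (1 + (k−1)ρ) = 6·0.46 / (1 + 5·0.46) = 2.760 / 3.300 = 0.836.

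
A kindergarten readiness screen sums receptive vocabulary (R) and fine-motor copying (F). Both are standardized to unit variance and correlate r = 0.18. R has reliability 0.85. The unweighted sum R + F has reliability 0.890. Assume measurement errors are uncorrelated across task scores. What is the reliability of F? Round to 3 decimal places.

Var(R+F) = 2 + 2·0.18 = 2.360.
True-score variance = ρ_R + ρ_F + 2·0.18, so 0.890 = (0.85 + ρ_F + 0.36) / 2.360.
ρ_F = 0.890·2.360 − 0.85 − 0.36 = 0.890.

0.890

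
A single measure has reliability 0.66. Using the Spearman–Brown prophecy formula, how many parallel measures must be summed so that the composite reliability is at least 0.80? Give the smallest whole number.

k ≥ ρ*(1−ρ₁)/(ρ₁(1−ρ*)) = 0.80·0.34 / (0.66·0.20) = 2.061.
Smallest integer k = 3.

3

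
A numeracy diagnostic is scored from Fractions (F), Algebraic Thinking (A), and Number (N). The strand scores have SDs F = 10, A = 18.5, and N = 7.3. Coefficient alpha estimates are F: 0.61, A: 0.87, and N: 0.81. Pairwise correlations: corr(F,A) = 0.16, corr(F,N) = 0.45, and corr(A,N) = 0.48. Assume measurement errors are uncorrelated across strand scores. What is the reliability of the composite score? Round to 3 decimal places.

0.875

Var(F+A+N) = 10² + 18.5² + 7.3² + 2·[10·18.5·0.16 + 10·7.3·0.45 + 18.5·7.3·0.48] = 495.54 + 254.548 = 750.088.
Under uncorrelated errors the observed covariances equal the true-score covariances, so only the own-variance terms attenuate.
True-score variance = [10²·0.61 + 18.5²·0.87 + 7.3²·0.81] + 254.548 = 401.922 + 254.548 = 656.47.
Reliability = 656.47 / 750.088 = 0.875.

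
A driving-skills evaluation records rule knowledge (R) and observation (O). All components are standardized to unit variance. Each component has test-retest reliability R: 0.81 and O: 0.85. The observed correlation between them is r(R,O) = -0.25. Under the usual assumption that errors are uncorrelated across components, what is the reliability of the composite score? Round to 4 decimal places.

Var(R+O) = 2 + 2·[(-0.25)] = 2 − 0.5 = 1.5.
Under uncorrelated errors the observed covariances equal the true-score covariances, so only the own-variance terms attenuate.
True-score variance = [0.81 + 0.85] − 0.5 = 1.66 − 0.5 = 1.16.
Reliability = 1.16 / 1.5 = 0.7733.

0.7733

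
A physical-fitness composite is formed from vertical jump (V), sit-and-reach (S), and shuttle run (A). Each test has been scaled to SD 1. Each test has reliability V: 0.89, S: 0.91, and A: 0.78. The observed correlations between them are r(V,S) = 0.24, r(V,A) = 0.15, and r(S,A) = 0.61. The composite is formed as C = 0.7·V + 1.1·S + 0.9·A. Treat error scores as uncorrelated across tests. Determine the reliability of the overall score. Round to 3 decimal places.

0.920

Var(C) = 0.7² + 1.1² + 0.9² + 2·[0.77·0.24 + 0.63·0.15 + 0.99·0.61] = 2.51 + 1.7664 = 4.2764.
Because errors are independent across components, Cov(Tᵢ,Tⱼ) = Cov(Xᵢ,Xⱼ); the off-diagonal part of the true-score variance is the same as above.
True-score variance = [0.7²·0.89 + 1.1²·0.91 + 0.9²·0.78] + 1.7664 = 2.169 + 1.7664 = 3.9354.
Reliability = 3.9354 / 4.2764 = 0.920.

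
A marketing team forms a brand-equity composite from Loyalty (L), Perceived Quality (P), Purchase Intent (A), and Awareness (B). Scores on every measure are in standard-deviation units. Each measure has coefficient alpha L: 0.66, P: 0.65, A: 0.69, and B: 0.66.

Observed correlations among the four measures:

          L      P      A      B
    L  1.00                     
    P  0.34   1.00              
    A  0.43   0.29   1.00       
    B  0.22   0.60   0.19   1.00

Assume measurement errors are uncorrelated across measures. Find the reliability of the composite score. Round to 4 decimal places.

0.8354

Var(L+P+A+B) = 4 + 2·[0.34 + 0.43 + 0.22 + 0.29 + 0.60 + 0.19] = 4 + 4.14 = 8.14.
With uncorrelated errors the cross-covariances are all true-score covariance, so they carry over unchanged; only the diagonal terms shrink to ρᵢσᵢ².
True-score variance = [0.66 + 0.65 + 0.69 + 0.66] + 4.14 = 2.66 + 4.14 = 6.8.
Reliability = 6.8 / 8.14 = 0.8354.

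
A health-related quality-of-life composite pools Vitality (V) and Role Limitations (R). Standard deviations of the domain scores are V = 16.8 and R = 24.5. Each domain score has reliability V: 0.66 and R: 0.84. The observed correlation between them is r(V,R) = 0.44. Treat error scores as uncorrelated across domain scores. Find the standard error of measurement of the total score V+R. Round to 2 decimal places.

13.86

Var(total) = 882.49 + 362.208 = 1244.7.
True-score variance = 690.488 + 362.208 = 1052.7, so reliability = 0.8457.
Error variance = 1244.7 − 1052.7 = 192.002; SEM = √192.002 = 13.86.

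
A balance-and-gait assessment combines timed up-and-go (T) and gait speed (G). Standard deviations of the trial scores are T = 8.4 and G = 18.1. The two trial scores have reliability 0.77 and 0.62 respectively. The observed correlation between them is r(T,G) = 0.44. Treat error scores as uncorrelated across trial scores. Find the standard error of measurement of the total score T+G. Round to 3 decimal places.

Var(total) = 398.17 + 133.795 = 531.965.
True-score variance = 257.449 + 133.795 = 391.245, so reliability = 0.7355.
Error variance = 531.965 − 391.245 = 140.721; SEM = √140.721 = 11.863.

11.863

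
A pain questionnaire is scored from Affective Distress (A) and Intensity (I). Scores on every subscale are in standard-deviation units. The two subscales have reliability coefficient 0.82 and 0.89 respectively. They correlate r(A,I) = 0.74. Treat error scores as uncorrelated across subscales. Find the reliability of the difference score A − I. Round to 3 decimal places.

Var(A−I) = 1 + 1 − 2·0.74 = 2 − 1.48 = 0.52.
Under uncorrelated errors the observed covariances equal the true-score covariances, so only the own-variance terms attenuate.
True-score variance = [0.82 + 0.89] − 1.48 = 1.71 − 1.48 = 0.23.
Reliability = 0.23 / 0.52 = 0.442.

0.442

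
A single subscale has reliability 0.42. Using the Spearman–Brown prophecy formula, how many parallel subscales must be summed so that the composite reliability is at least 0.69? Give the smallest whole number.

4

k ≥ ρ*(1−ρ₁)/(ρ₁(1−ρ*)) = 0.69·0.58 / (0.42·0.31) = 3.074.
Smallest integer k = 4.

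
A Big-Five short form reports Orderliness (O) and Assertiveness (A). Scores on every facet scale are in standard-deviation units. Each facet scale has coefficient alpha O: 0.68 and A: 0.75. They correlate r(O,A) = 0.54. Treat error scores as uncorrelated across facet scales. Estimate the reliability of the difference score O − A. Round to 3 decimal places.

Var(O−A) = 1 + 1 − 2·0.54 = 2 − 1.08 = 0.92.
Because errors are independent across components, Cov(Tᵢ,Tⱼ) = Cov(Xᵢ,Xⱼ); the off-diagonal part of the true-score variance is the same as above.
True-score variance = [0.68 + 0.75] − 1.08 = 1.43 − 1.08 = 0.35.
Reliability = 0.35 / 0.92 = 0.380.

0.380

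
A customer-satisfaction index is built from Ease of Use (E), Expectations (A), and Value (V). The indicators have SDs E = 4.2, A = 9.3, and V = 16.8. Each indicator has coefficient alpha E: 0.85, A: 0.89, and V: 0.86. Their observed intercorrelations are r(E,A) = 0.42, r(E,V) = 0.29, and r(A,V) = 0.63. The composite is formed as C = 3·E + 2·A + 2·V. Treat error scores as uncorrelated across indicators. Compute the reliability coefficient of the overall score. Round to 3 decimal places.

Var(C) = 3²·4.2² + 2²·9.3² + 2²·16.8² + 2·[6·4.2·9.3·0.42 + 6·4.2·16.8·0.29 + 4·9.3·16.8·0.63] = 1633.68 + 1229.86 = 2863.54.
Under uncorrelated errors the observed covariances equal the true-score covariances, so only the own-variance terms attenuate.
True-score variance = [3²·4.2²·0.85 + 2²·9.3²·0.89 + 2²·16.8²·0.86] + 1229.86 = 1413.76 + 1229.86 = 2643.62.
Reliability = 2643.62 / 2863.54 = 0.923.

0.923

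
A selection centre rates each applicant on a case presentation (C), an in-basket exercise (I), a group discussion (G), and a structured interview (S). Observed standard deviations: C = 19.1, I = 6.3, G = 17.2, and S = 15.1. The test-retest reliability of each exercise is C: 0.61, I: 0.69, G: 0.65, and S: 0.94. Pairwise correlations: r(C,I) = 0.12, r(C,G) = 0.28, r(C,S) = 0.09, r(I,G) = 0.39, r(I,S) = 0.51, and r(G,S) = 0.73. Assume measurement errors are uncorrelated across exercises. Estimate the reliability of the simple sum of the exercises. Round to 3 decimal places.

Var(C+I+G+S) = 19.1² + 6.3² + 17.2² + 15.1² + 2·[19.1·6.3·0.12 + 19.1·17.2·0.28 + 19.1·15.1·0.09 + 6.3·17.2·0.39 + 6.3·15.1·0.51 + 17.2·15.1·0.73] = 928.35 + 825.509 = 1753.86.
Because errors are independent across components, Cov(Tᵢ,Tⱼ) = Cov(Xᵢ,Xⱼ); the off-diagonal part of the true-score variance is the same as above.
True-score variance = [19.1²·0.61 + 6.3²·0.69 + 17.2²·0.65 + 15.1²·0.94] + 825.509 = 656.546 + 825.509 = 1482.05.
Reliability = 1482.05 / 1753.86 = 0.845.

0.845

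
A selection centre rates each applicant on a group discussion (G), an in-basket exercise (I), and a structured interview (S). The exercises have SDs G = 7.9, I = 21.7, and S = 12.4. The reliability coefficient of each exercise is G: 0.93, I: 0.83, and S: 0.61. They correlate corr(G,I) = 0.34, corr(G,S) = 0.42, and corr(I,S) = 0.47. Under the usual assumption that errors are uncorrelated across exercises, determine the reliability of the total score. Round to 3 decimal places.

Var(G+I+S) = 7.9² + 21.7² + 12.4² + 2·[7.9·21.7·0.34 + 7.9·12.4·0.42 + 21.7·12.4·0.47] = 687.06 + 451.794 = 1138.85.
Under uncorrelated errors the observed covariances equal the true-score covariances, so only the own-variance terms attenuate.
True-score variance = [7.9²·0.93 + 21.7²·0.83 + 12.4²·0.61] + 451.794 = 542.674 + 451.794 = 994.468.
Reliability = 994.468 / 1138.85 = 0.873.

0.873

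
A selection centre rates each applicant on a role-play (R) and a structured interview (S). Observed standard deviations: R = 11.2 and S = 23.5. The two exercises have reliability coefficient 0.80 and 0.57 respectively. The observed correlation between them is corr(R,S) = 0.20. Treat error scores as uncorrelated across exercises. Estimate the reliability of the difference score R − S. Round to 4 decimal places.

0.5413

Var(R−S) = 11.2² + 23.5² − 2·11.2·23.5·0.20 = 677.69 − 105.28 = 572.41.
Because errors are independent across components, Cov(Tᵢ,Tⱼ) = Cov(Xᵢ,Xⱼ); the off-diagonal part of the true-score variance is the same as above.
True-score variance = [11.2²·0.80 + 23.5²·0.57] − 105.28 = 415.134 − 105.28 = 309.854.
Reliability = 309.854 / 572.41 = 0.5413.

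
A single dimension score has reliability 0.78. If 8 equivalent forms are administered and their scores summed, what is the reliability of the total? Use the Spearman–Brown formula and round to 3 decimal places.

0.966

ρ_k = kρ / (1 + (k−1)ρ) = 8·0.78 / (1 + 7·0.78) = 6.240 / 6.460 = 0.966.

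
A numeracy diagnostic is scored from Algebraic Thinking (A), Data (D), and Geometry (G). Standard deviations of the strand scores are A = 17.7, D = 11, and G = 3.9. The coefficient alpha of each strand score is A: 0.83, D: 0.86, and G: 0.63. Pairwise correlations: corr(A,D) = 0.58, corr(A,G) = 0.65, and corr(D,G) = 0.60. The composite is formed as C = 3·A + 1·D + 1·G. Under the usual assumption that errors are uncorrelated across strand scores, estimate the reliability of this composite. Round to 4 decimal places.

Var(C) = 3²·17.7² + 11² + 3.9² + 2·[3·17.7·11·0.58 + 3·17.7·3.9·0.65 + 11·3.9·0.60] = 2955.82 + 998.253 = 3954.07.
Because errors are independent across components, Cov(Tᵢ,Tⱼ) = Cov(Xᵢ,Xⱼ); the off-diagonal part of the true-score variance is the same as above.
True-score variance = [3²·17.7²·0.83 + 11²·0.86 + 3.9²·0.63] + 998.253 = 2453.92 + 998.253 = 3452.17.
Reliability = 3452.17 / 3954.07 = 0.8731.

0.8731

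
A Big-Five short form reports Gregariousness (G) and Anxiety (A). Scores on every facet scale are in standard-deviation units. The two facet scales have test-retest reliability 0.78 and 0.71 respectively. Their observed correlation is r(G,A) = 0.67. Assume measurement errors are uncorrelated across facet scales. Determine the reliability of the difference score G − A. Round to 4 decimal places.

0.2273

Var(G−A) = 1 + 1 − 2·0.67 = 2 − 1.34 = 0.66.
With uncorrelated errors the cross-covariances are all true-score covariance, so they carry over unchanged; only the diagonal terms shrink to ρᵢσᵢ².
True-score variance = [0.78 + 0.71] − 1.34 = 1.49 − 1.34 = 0.15.
Reliability = 0.15 / 0.66 = 0.2273.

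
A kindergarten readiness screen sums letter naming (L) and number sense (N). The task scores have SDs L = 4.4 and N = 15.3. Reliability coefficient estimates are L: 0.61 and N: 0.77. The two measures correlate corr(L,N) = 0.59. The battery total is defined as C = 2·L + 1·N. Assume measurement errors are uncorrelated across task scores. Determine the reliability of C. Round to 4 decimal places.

Var(C) = 2²·4.4² + 15.3² + 2·[2·4.4·15.3·0.59] = 311.53 + 158.875 = 470.405.
Because errors are independent across components, Cov(Tᵢ,Tⱼ) = Cov(Xᵢ,Xⱼ); the off-diagonal part of the true-score variance is the same as above.
True-score variance = [2²·4.4²·0.61 + 15.3²·0.77] + 158.875 = 227.488 + 158.875 = 386.363.
Reliability = 386.363 / 470.405 = 0.8213.

0.8213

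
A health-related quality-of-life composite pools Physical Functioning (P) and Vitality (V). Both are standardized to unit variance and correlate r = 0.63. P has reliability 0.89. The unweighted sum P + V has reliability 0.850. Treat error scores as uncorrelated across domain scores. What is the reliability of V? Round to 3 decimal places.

0.621

Var(P+V) = 2 + 2·0.63 = 3.260.
True-score variance = ρ_P + ρ_V + 2·0.63, so 0.850 = (0.89 + ρ_V + 1.26) / 3.260.
ρ_V = 0.850·3.260 − 0.89 − 1.26 = 0.621.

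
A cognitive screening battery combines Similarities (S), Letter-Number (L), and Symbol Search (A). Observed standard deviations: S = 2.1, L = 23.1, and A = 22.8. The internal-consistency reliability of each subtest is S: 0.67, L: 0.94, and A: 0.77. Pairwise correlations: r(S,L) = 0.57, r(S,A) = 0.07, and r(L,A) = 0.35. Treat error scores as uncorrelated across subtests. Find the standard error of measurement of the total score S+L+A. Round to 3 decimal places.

12.371

Var(total) = 1057.86 + 430.681 = 1488.54.
True-score variance = 904.825 + 430.681 = 1335.51, so reliability = 0.8972.
Error variance = 1488.54 − 1335.51 = 153.035; SEM = √153.035 = 12.371.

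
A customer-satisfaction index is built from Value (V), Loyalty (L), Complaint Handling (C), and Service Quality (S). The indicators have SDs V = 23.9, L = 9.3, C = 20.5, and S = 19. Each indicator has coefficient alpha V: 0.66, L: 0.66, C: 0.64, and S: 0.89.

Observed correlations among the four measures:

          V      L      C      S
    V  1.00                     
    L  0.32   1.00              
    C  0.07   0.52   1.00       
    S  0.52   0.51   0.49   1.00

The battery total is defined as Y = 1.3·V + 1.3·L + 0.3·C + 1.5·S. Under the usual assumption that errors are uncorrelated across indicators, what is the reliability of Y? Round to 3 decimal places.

Var(Y) = 1.3²·23.9² + 1.3²·9.3² + 0.3²·20.5² + 1.5²·19² + 2·[1.69·23.9·9.3·0.32 + 0.39·23.9·20.5·0.07 + 1.95·23.9·19·0.52 + 0.39·9.3·20.5·0.52 + 1.95·9.3·19·0.51 + 0.45·20.5·19·0.49] = 1961.59 + 1788.63 = 3750.21.
Under uncorrelated errors the observed covariances equal the true-score covariances, so only the own-variance terms attenuate.
True-score variance = [1.3²·23.9²·0.66 + 1.3²·9.3²·0.66 + 0.3²·20.5²·0.64 + 1.5²·19²·0.89] + 1788.63 = 1480.71 + 1788.63 = 3269.33.
Reliability = 3269.33 / 3750.21 = 0.872.

0.872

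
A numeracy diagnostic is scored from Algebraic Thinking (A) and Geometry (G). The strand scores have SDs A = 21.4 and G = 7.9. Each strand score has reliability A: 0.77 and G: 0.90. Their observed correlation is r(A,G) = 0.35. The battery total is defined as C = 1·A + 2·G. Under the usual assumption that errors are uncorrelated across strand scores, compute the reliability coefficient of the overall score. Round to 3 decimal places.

0.862

Var(C) = 21.4² + 2²·7.9² + 2·[2·21.4·7.9·0.35] = 707.6 + 236.684 = 944.284.
Under uncorrelated errors the observed covariances equal the true-score covariances, so only the own-variance terms attenuate.
True-score variance = [21.4²·0.77 + 2²·7.9²·0.90] + 236.684 = 577.305 + 236.684 = 813.989.
Reliability = 813.989 / 944.284 = 0.862.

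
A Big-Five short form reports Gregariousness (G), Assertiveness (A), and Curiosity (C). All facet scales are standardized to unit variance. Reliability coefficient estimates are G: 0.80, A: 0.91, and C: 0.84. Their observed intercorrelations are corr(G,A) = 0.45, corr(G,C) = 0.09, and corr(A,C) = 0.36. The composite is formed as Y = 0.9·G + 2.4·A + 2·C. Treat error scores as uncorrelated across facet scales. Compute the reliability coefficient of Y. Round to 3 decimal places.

Var(Y) = 0.9² + 2.4² + 2² + 2·[2.16·0.45 + 1.8·0.09 + 4.8·0.36] = 10.57 + 5.724 = 16.294.
Because errors are independent across components, Cov(Tᵢ,Tⱼ) = Cov(Xᵢ,Xⱼ); the off-diagonal part of the true-score variance is the same as above.
True-score variance = [0.9²·0.80 + 2.4²·0.91 + 2²·0.84] + 5.724 = 9.2496 + 5.724 = 14.9736.
Reliability = 14.9736 / 16.294 = 0.919.

0.919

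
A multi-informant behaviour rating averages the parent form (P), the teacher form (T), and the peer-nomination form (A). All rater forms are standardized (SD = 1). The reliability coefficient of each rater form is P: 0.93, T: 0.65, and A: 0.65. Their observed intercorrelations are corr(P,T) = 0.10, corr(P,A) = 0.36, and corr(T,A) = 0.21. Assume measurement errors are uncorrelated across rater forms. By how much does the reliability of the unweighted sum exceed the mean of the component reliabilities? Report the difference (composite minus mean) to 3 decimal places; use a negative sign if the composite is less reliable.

Var(sum) = 3 + 1.34 = 4.34; true-score variance = 2.23 + 1.34 = 3.57; composite reliability = 0.8226.
Mean component reliability = 0.7433.
Difference = 0.8226 − 0.7433 = 0.079.

0.079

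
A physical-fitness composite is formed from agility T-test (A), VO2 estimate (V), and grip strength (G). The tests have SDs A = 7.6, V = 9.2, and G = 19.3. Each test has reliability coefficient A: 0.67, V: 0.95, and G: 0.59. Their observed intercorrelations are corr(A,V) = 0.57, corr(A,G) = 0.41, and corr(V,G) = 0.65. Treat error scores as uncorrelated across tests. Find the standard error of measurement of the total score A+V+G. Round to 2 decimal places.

Var(total) = 514.89 + 430.814 = 945.704.
True-score variance = 338.876 + 430.814 = 769.691, so reliability = 0.8139.
Error variance = 945.704 − 769.691 = 176.014; SEM = √176.014 = 13.27.

13.27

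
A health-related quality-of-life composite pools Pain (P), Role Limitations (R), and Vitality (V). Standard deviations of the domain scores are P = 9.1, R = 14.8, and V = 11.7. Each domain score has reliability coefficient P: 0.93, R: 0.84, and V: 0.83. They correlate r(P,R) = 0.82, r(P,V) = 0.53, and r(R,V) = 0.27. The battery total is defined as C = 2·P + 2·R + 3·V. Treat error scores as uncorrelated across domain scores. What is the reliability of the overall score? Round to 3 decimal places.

0.918

Var(C) = 2²·9.1² + 2²·14.8² + 3²·11.7² + 2·[4·9.1·14.8·0.82 + 6·9.1·11.7·0.53 + 6·14.8·11.7·0.27] = 2439.41 + 2121.69 = 4561.1.
With uncorrelated errors the cross-covariances are all true-score covariance, so they carry over unchanged; only the diagonal terms shrink to ρᵢσᵢ².
True-score variance = [2²·9.1²·0.93 + 2²·14.8²·0.84 + 3²·11.7²·0.83] + 2121.69 = 2066.6 + 2121.69 = 4188.28.
Reliability = 4188.28 / 4561.1 = 0.918.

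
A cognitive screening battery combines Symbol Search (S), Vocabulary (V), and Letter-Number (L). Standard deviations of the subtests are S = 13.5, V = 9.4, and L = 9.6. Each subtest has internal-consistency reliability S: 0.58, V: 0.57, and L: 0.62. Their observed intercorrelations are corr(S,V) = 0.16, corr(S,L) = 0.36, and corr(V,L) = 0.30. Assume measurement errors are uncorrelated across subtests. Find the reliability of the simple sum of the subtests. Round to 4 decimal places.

Var(S+V+L) = 13.5² + 9.4² + 9.6² + 2·[13.5·9.4·0.16 + 13.5·9.6·0.36 + 9.4·9.6·0.30] = 362.77 + 188.064 = 550.834.
With uncorrelated errors the cross-covariances are all true-score covariance, so they carry over unchanged; only the diagonal terms shrink to ρᵢσᵢ².
True-score variance = [13.5²·0.58 + 9.4²·0.57 + 9.6²·0.62] + 188.064 = 213.209 + 188.064 = 401.273.
Reliability = 401.273 / 550.834 = 0.7285.

0.7285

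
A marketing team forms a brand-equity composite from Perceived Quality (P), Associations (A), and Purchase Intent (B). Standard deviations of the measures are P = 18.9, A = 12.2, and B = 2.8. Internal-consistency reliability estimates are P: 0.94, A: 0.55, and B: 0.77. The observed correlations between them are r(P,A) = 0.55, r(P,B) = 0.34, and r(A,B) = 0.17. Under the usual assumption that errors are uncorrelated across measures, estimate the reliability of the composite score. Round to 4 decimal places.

Var(P+A+B) = 18.9² + 12.2² + 2.8² + 2·[18.9·12.2·0.55 + 18.9·2.8·0.34 + 12.2·2.8·0.17] = 513.89 + 301.238 = 815.128.
Because errors are independent across components, Cov(Tᵢ,Tⱼ) = Cov(Xᵢ,Xⱼ); the off-diagonal part of the true-score variance is the same as above.
True-score variance = [18.9²·0.94 + 12.2²·0.55 + 2.8²·0.77] + 301.238 = 423.676 + 301.238 = 724.914.
Reliability = 724.914 / 815.128 = 0.8893.

0.8893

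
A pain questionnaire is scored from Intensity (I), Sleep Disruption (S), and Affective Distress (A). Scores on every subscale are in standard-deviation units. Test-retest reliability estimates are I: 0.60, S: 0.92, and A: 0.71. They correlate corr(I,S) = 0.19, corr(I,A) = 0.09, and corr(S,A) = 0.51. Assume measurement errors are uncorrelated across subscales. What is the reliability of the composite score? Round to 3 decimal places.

0.832

Var(I+S+A) = 3 + 2·[0.19 + 0.09 + 0.51] = 3 + 1.58 = 4.58.
Because errors are independent across components, Cov(Tᵢ,Tⱼ) = Cov(Xᵢ,Xⱼ); the off-diagonal part of the true-score variance is the same as above.
True-score variance = [0.60 + 0.92 + 0.71] + 1.58 = 2.23 + 1.58 = 3.81.
Reliability = 3.81 / 4.58 = 0.832.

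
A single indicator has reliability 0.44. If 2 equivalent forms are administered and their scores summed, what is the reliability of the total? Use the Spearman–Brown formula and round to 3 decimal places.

0.611

ρ_k = kρ / (1 + (k−1)ρ) = 2·0.44 / (1 + 1·0.44) = 0.880 / 1.440 = 0.611.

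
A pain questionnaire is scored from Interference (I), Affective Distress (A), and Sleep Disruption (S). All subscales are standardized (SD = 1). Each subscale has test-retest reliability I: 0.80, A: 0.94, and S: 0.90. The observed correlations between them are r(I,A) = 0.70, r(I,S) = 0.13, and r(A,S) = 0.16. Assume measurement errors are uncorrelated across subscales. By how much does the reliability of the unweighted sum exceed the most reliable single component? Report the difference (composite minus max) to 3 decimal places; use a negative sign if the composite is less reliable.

Var(sum) = 3 + 1.98 = 4.98; true-score variance = 2.64 + 1.98 = 4.62; composite reliability = 0.9277.
Max component reliability = 0.9400.
Difference = 0.9277 − 0.9400 = -0.012.

-0.012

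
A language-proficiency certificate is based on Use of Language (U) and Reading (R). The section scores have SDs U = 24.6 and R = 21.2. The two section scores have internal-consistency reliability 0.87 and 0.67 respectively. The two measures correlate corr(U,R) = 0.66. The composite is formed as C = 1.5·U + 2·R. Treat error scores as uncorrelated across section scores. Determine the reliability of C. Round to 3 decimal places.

Var(C) = 1.5²·24.6² + 2²·21.2² + 2·[3·24.6·21.2·0.66] = 3159.37 + 2065.22 = 5224.59.
Because errors are independent across components, Cov(Tᵢ,Tⱼ) = Cov(Xᵢ,Xⱼ); the off-diagonal part of the true-score variance is the same as above.
True-score variance = [1.5²·24.6²·0.87 + 2²·21.2²·0.67] + 2065.22 = 2389.1 + 2065.22 = 4454.32.
Reliability = 4454.32 / 5224.59 = 0.853.

0.853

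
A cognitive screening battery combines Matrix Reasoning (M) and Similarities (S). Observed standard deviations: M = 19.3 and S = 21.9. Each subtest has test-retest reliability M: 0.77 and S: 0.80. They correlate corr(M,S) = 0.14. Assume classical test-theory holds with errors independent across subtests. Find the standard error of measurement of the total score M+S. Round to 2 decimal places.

13.48

Var(total) = 852.1 + 118.348 = 970.448.
True-score variance = 670.505 + 118.348 = 788.853, so reliability = 0.8129.
Error variance = 970.448 − 788.853 = 181.595; SEM = √181.595 = 13.48.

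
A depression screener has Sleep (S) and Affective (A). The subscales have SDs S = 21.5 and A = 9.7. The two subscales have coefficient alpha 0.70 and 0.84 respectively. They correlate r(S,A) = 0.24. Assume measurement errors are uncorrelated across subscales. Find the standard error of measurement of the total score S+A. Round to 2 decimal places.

Var(total) = 556.34 + 100.104 = 656.444.
True-score variance = 402.611 + 100.104 = 502.715, so reliability = 0.7658.
Error variance = 656.444 − 502.715 = 153.729; SEM = √153.729 = 12.40.

12.40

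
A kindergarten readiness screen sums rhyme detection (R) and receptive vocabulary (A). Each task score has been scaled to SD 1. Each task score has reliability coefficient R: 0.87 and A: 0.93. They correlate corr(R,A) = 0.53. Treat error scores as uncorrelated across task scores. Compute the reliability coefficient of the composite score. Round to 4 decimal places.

0.9346

Var(R+A) = 2 + 2·[0.53] = 2 + 1.06 = 3.06.
With uncorrelated errors the cross-covariances are all true-score covariance, so they carry over unchanged; only the diagonal terms shrink to ρᵢσᵢ².
True-score variance = [0.87 + 0.93] + 1.06 = 1.8 + 1.06 = 2.86.
Reliability = 2.86 / 3.06 = 0.9346.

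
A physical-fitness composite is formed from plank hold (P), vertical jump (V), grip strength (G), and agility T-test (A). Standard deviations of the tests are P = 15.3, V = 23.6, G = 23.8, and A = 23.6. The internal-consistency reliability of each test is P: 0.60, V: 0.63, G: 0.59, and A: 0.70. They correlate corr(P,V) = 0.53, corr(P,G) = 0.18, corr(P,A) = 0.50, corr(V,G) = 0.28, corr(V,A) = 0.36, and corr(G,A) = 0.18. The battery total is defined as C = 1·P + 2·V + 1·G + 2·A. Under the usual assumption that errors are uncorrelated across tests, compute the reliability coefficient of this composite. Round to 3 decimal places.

Var(C) = 15.3² + 2²·23.6² + 23.8² + 2²·23.6² + 2·[2·15.3·23.6·0.53 + 15.3·23.8·0.18 + 2·15.3·23.6·0.50 + 2·23.6·23.8·0.28 + 4·23.6·23.6·0.36 + 2·23.8·23.6·0.18] = 5256.21 + 4256.28 = 9512.49.
With uncorrelated errors the cross-covariances are all true-score covariance, so they carry over unchanged; only the diagonal terms shrink to ρᵢσᵢ².
True-score variance = [15.3²·0.60 + 2²·23.6²·0.63 + 23.8²·0.59 + 2²·23.6²·0.70] + 4256.28 = 3437.68 + 4256.28 = 7693.96.
Reliability = 7693.96 / 9512.49 = 0.809.

0.809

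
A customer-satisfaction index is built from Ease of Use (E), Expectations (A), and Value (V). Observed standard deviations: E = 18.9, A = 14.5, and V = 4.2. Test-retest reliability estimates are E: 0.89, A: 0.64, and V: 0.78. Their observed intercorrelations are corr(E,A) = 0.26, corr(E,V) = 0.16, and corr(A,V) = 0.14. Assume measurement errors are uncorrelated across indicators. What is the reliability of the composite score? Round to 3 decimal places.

Var(E+A+V) = 18.9² + 14.5² + 4.2² + 2·[18.9·14.5·0.26 + 18.9·4.2·0.16 + 14.5·4.2·0.14] = 585.1 + 184.96 = 770.06.
With uncorrelated errors the cross-covariances are all true-score covariance, so they carry over unchanged; only the diagonal terms shrink to ρᵢσᵢ².
True-score variance = [18.9²·0.89 + 14.5²·0.64 + 4.2²·0.78] + 184.96 = 466.236 + 184.96 = 651.196.
Reliability = 651.196 / 770.06 = 0.846.

0.846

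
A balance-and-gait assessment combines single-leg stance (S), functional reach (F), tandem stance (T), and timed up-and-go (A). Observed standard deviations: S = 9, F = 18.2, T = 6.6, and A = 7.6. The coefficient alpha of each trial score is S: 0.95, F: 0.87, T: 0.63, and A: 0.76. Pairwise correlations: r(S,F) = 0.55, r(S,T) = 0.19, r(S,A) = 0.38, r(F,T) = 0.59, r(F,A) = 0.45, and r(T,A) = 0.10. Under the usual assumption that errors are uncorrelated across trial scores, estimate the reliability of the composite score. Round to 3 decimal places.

Var(S+F+T+A) = 9² + 18.2² + 6.6² + 7.6² + 2·[9·18.2·0.55 + 9·6.6·0.19 + 9·7.6·0.38 + 18.2·6.6·0.59 + 18.2·7.6·0.45 + 6.6·7.6·0.10] = 513.56 + 530.998 = 1044.56.
Because errors are independent across components, Cov(Tᵢ,Tⱼ) = Cov(Xᵢ,Xⱼ); the off-diagonal part of the true-score variance is the same as above.
True-score variance = [9²·0.95 + 18.2²·0.87 + 6.6²·0.63 + 7.6²·0.76] + 530.998 = 436.469 + 530.998 = 967.467.
Reliability = 967.467 / 1044.56 = 0.926.

0.926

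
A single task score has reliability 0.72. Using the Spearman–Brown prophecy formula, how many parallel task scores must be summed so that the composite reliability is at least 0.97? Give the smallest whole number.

k ≥ ρ*(1−ρ₁)/(ρ₁(1−ρ*)) = 0.97·0.28 / (0.72·0.03) = 12.574.
Smallest integer k = 13.

13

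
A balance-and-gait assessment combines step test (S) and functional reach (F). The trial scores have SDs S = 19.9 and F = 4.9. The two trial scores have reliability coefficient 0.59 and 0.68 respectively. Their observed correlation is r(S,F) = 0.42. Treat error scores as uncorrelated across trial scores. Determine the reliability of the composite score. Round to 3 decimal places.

Var(S+F) = 19.9² + 4.9² + 2·[19.9·4.9·0.42] = 420.02 + 81.9084 = 501.928.
Under uncorrelated errors the observed covariances equal the true-score covariances, so only the own-variance terms attenuate.
True-score variance = [19.9²·0.59 + 4.9²·0.68] + 81.9084 = 249.973 + 81.9084 = 331.881.
Reliability = 331.881 / 501.928 = 0.661.

0.661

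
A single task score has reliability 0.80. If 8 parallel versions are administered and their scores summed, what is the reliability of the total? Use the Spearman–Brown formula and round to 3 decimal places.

ρ_k = kρ / (1 + (k−1)ρ) = 8·0.80 / (1 + 7·0.80) = 6.400 / 6.600 = 0.970.

0.970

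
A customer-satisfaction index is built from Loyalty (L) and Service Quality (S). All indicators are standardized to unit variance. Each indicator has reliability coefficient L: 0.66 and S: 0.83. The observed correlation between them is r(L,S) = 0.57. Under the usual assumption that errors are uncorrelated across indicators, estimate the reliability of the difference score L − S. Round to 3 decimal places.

Var(L−S) = 1 + 1 − 2·0.57 = 2 − 1.14 = 0.86.
With uncorrelated errors the cross-covariances are all true-score covariance, so they carry over unchanged; only the diagonal terms shrink to ρᵢσᵢ².
True-score variance = [0.66 + 0.83] − 1.14 = 1.49 − 1.14 = 0.35.
Reliability = 0.35 / 0.86 = 0.407.

0.407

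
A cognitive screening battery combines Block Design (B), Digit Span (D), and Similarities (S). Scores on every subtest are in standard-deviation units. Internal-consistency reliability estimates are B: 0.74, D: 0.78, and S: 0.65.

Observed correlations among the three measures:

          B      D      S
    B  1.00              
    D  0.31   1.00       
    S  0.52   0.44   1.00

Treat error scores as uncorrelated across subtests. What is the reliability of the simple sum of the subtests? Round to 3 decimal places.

0.850

Var(B+D+S) = 3 + 2·[0.31 + 0.52 + 0.44] = 3 + 2.54 = 5.54.
Under uncorrelated errors the observed covariances equal the true-score covariances, so only the own-variance terms attenuate.
True-score variance = [0.74 + 0.78 + 0.65] + 2.54 = 2.17 + 2.54 = 4.71.
Reliability = 4.71 / 5.54 = 0.850.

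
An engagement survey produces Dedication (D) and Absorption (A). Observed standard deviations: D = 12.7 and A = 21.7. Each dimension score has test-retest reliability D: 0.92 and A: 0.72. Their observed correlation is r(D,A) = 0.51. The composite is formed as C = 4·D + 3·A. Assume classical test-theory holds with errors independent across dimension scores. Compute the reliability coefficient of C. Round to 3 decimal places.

Var(C) = 4²·12.7² + 3²·21.7² + 2·[12·12.7·21.7·0.51] = 6818.65 + 3373.22 = 10191.9.
With uncorrelated errors the cross-covariances are all true-score covariance, so they carry over unchanged; only the diagonal terms shrink to ρᵢσᵢ².
True-score variance = [4²·12.7²·0.92 + 3²·21.7²·0.72] + 3373.22 = 5425.56 + 3373.22 = 8798.78.
Reliability = 8798.78 / 10191.9 = 0.863.

0.863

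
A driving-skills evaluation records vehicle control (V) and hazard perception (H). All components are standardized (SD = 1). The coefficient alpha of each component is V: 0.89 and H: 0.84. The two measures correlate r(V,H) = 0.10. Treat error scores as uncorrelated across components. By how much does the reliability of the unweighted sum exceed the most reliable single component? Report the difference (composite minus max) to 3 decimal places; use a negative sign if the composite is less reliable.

Var(sum) = 2 + 0.2 = 2.2; true-score variance = 1.73 + 0.2 = 1.93; composite reliability = 0.8773.
Max component reliability = 0.8900.
Difference = 0.8773 − 0.8900 = -0.013.

-0.013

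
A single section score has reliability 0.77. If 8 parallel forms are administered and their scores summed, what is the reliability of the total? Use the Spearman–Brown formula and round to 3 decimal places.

ρ_k = kρ / (1 + (k−1)ρ) = 8·0.77 / (1 + 7·0.77) = 6.160 / 6.390 = 0.964.

0.964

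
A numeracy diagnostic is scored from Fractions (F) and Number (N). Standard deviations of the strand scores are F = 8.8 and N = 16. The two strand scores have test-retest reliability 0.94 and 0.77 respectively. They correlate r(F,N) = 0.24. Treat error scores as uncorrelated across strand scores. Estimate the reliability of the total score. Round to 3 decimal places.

Var(F+N) = 8.8² + 16² + 2·[8.8·16·0.24] = 333.44 + 67.584 = 401.024.
Because errors are independent across components, Cov(Tᵢ,Tⱼ) = Cov(Xᵢ,Xⱼ); the off-diagonal part of the true-score variance is the same as above.
True-score variance = [8.8²·0.94 + 16²·0.77] + 67.584 = 269.914 + 67.584 = 337.498.
Reliability = 337.498 / 401.024 = 0.842.

0.842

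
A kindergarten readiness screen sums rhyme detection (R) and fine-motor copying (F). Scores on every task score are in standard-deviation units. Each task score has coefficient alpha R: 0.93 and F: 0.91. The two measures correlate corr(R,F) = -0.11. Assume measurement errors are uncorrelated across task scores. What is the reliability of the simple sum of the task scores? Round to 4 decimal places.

0.9101

Var(R+F) = 2 + 2·[(-0.11)] = 2 − 0.22 = 1.78.
Under uncorrelated errors the observed covariances equal the true-score covariances, so only the own-variance terms attenuate.
True-score variance = [0.93 + 0.91] − 0.22 = 1.84 − 0.22 = 1.62.
Reliability = 1.62 / 1.78 = 0.9101.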